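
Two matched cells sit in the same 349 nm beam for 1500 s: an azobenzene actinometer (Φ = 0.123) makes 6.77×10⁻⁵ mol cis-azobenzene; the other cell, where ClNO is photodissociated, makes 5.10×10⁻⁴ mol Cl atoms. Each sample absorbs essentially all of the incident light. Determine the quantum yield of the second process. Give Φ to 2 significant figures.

Photons absorbed by the actinometer: 6.77×10⁻⁵ / 0.123 = 5.504×10⁻⁴ mol.
Φ(unknown) = 5.10×10⁻⁴ / 5.504×10⁻⁴ = 0.93.

Φ = 0.93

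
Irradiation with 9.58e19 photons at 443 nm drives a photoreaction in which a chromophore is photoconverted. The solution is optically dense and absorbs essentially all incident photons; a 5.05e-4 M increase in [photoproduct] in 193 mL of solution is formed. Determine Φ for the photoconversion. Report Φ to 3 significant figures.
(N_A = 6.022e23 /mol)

Product: (5.05e-4 M)(0.193 L) = 9.747e-5 mol.
Moles of photons: 9.58e19 / 6.022e23 = 1.591e-4 mol.
Φ = 9.747e-5 mol / 1.591e-4 mol photons = 0.613.

Φ = 0.613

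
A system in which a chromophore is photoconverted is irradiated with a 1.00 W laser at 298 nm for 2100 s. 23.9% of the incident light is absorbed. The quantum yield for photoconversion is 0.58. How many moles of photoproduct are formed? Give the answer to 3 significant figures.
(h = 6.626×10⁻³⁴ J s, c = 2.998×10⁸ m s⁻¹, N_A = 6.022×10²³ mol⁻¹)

7.25×10⁻⁴ mol

Photon energy at 298 nm: hc/λ = (6.626×10⁻³⁴)(2.998×10⁸)/(298×10⁻⁹) = 6.666×10⁻¹⁹ J.
Energy delivered: (1.00 W)(2100 s) = 2100 J.
Photons incident: 2100 / 6.666×10⁻¹⁹ = 3.150×10²¹, i.e. 3.150×10²¹/6.022×10²³ = 0.005231 mol.
Photons absorbed: 0.239 × 0.005231 = 0.001250 mol.
Product: Φ × n_abs = 0.58 × 0.001250 = 7.250×10⁻⁴ mol.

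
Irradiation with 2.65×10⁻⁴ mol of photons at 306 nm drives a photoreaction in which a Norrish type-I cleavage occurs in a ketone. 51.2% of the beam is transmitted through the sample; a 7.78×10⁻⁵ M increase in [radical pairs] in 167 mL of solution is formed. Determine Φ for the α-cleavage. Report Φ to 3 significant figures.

Product: (7.78×10⁻⁵ M)(0.167 L) = 1.299×10⁻⁵ mol.
Fraction absorbed: 1 − 51.2/100 = 0.4880.
Photons absorbed: 0.4880 × 2.65×10⁻⁴ = 1.293×10⁻⁴ mol.
Φ = 1.299×10⁻⁵ mol / 1.293×10⁻⁴ mol photons = 0.100.

Φ = 0.100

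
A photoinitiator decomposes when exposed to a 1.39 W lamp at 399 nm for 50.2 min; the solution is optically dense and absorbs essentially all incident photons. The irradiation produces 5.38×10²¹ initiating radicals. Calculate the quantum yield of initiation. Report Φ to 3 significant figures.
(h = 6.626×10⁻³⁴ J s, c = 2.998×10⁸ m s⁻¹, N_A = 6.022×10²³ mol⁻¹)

Φ = 0.640

Product: 5.38×10²¹ / 6.022×10²³ = 0.008934 mol.
Photon energy at 399 nm: hc/λ = (6.626×10⁻³⁴)(2.998×10⁸)/(399×10⁻⁹) = 4.979×10⁻¹⁹ J.
Energy delivered: (1.39 W)(3012 s) = 4187 J.
Photons incident: 4187 / 4.979×10⁻¹⁹ = 8.409×10²¹, i.e. 8.409×10²¹/6.022×10²³ = 0.01396 mol.
Φ = 0.008934 mol / 0.01396 mol photons = 0.640.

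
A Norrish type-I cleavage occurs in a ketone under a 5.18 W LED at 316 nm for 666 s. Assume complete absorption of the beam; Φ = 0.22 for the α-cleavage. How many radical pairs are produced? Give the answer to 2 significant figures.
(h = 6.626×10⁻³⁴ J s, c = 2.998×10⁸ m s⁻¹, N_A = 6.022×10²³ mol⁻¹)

1.2×10²¹ radical pairs

Photon energy at 316 nm: hc/λ = (6.626×10⁻³⁴)(2.998×10⁸)/(316×10⁻⁹) = 6.286×10⁻¹⁹ J.
Energy delivered: (5.18 W)(666 s) = 3450 J.
Photons incident: 3450 / 6.286×10⁻¹⁹ = 5.488×10²¹, i.e. 5.488×10²¹/6.022×10²³ = 0.009113 mol.
Product: Φ × n_abs = 0.22 × 0.009113 = 0.002005 mol.
As a count: 0.002005 × 6.022×10²³ = 1.2×10²¹.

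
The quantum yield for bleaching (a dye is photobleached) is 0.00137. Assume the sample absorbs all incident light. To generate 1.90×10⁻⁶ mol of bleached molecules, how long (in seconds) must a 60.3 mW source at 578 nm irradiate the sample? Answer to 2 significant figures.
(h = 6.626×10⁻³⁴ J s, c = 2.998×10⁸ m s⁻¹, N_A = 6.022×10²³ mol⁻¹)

t ≈ 4800 s

Photons that must be absorbed: 1.90×10⁻⁶ / 0.00137 = 0.001387 mol.
Photon energy: hc/λ = 3.437×10⁻¹⁹ J; per mole, 2.070×10⁵ J mol⁻¹.
Energy required: 0.001387 × 2.070×10⁵ = 287.1 J.
Time: 287.1 J / 0.0603 W = 4800 s.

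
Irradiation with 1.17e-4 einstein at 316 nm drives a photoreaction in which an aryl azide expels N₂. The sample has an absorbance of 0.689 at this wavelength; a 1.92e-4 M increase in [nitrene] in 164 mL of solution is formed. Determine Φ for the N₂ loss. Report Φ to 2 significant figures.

Product: (1.92e-4 M)(0.164 L) = 3.149e-5 mol.
Fraction absorbed: 1 − 10^(−0.689) = 0.7954.
Photons absorbed: 0.7954 × 1.17e-4 = 9.306e-5 mol.
Φ = 3.149e-5 mol / 9.306e-5 mol photons = 0.34.

Φ = 0.34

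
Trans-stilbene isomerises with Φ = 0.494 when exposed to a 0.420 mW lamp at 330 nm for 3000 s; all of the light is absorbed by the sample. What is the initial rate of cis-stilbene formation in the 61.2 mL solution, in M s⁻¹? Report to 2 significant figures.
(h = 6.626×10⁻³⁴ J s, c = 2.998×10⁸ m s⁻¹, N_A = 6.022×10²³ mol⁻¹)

Photon energy at 330 nm: hc/λ = (6.626×10⁻³⁴)(2.998×10⁸)/(330×10⁻⁹) = 6.020×10⁻¹⁹ J.
Energy delivered: (0.420 mW)(3000 s) = 1.260 J.
Photons incident: 1.260 / 6.020×10⁻¹⁹ = 2.093×10¹⁸, i.e. 2.093×10¹⁸/6.022×10²³ = 3.476×10⁻⁶ mol.
Product formed: 0.494 × 3.476×10⁻⁶ = 1.717×10⁻⁶ mol.
Rate: 1.717×10⁻⁶ mol / (3000 s × 0.0612 L) = 9.4×10⁻⁹ M s⁻¹.

9.4×10⁻⁹ M s⁻¹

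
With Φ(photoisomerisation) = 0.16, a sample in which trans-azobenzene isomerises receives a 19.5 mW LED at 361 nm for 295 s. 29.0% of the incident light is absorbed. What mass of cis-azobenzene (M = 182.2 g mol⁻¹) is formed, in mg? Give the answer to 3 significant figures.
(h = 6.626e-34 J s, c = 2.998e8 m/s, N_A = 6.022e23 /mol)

0.147 mg

Photon energy at 361 nm: hc/λ = (6.626e-34)(2.998e8)/(361e-9) = 5.503e-19 J.
Energy delivered: (19.5 mW)(295 s) = 5.753 J.
Photons incident: 5.753 / 5.503e-19 = 1.045e19, i.e. 1.045e19/6.022e23 = 1.735e-5 mol.
Photons absorbed: 0.290 × 1.735e-5 = 5.032e-6 mol.
Product: Φ × n_abs = 0.16 × 5.032e-6 = 8.051e-7 mol.
Mass: 8.051e-7 × 182.2 = 1.467e-4 g = 0.147 mg.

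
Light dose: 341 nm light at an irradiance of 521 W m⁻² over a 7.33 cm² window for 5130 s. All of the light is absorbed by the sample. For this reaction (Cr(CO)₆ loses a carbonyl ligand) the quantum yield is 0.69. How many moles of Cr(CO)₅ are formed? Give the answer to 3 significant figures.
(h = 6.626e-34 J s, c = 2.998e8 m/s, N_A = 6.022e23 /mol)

Photon energy at 341 nm: hc/λ = (6.626e-34)(2.998e8)/(341e-9) = 5.825e-19 J.
Energy delivered: (521 W m⁻²)(7.33e-4 m²)(5130 s) = 1959 J.
Photons incident: 1959 / 5.825e-19 = 3.363e21, i.e. 3.363e21/6.022e23 = 0.005585 mol.
Product: Φ × n_abs = 0.69 × 0.005585 = 0.003854 mol.

0.00385 mol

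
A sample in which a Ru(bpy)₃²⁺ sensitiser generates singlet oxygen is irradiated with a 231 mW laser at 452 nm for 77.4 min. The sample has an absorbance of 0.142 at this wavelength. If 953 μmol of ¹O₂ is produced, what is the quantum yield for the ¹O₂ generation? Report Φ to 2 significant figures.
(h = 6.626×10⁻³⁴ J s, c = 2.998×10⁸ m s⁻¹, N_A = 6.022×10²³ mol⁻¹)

Product: 953 μmol = 9.53×10⁻⁴ mol.
Photon energy at 452 nm: hc/λ = (6.626×10⁻³⁴)(2.998×10⁸)/(452×10⁻⁹) = 4.395×10⁻¹⁹ J.
Energy delivered: (231 mW)(4644 s) = 1073 J.
Photons incident: 1073 / 4.395×10⁻¹⁹ = 2.441×10²¹, i.e. 2.441×10²¹/6.022×10²³ = 0.004053 mol.
Fraction absorbed: 1 − 10^(−0.142) = 0.2789.
Photons absorbed: 0.2789 × 0.004053 = 0.001130 mol.
Φ = 9.53×10⁻⁴ mol / 0.001130 mol photons = 0.84.

Φ = 0.84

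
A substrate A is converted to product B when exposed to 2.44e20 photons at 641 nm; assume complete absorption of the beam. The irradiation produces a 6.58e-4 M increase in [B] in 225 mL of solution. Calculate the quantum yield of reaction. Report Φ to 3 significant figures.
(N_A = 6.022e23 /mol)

Product: (6.58e-4 M)(0.225 L) = 1.481e-4 mol.
Moles of photons: 2.44e20 / 6.022e23 = 4.052e-4 mol.
Φ = 1.481e-4 mol / 4.052e-4 mol photons = 0.365.

Φ = 0.365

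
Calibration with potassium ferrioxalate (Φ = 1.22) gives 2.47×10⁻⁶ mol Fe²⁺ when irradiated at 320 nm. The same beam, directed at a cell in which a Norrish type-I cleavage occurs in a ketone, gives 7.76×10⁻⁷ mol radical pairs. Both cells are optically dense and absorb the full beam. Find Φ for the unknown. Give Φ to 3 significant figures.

Φ = 0.383

Photons absorbed by the actinometer: 2.47×10⁻⁶ / 1.22 = 2.025×10⁻⁶ mol.
Φ(unknown) = 7.76×10⁻⁷ / 2.025×10⁻⁶ = 0.383.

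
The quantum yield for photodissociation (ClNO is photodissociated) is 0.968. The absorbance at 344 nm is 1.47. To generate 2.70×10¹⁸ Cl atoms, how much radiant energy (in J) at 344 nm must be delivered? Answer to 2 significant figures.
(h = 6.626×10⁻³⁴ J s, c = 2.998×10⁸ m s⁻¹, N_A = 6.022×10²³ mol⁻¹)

1.7 J

Product: 2.70×10¹⁸ / 6.022×10²³ = 4.484×10⁻⁶ mol.
Photons that must be absorbed: 4.484×10⁻⁶ / 0.968 = 4.632×10⁻⁶ mol.
Fraction absorbed: 1 − 10^(−1.47) = 0.9661.
Incident photons needed: 4.632×10⁻⁶ / 0.9661 = 4.795×10⁻⁶ mol.
Photon energy: hc/λ = 5.775×10⁻¹⁹ J; per mole, 3.478×10⁵ J mol⁻¹.
Energy required: 4.795×10⁻⁶ × 3.478×10⁵ = 1.7 J.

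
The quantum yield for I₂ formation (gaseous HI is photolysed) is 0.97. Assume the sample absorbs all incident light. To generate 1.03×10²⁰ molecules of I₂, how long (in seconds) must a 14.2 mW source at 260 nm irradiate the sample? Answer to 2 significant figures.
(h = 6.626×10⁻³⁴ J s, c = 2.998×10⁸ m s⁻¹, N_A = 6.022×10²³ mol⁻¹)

t ≈ 5700 s

Product: 1.03×10²⁰ / 6.022×10²³ = 1.710×10⁻⁴ mol.
Photons that must be absorbed: 1.710×10⁻⁴ / 0.97 = 1.763×10⁻⁴ mol.
Photon energy: hc/λ = 7.640×10⁻¹⁹ J; per mole, 4.601×10⁵ J mol⁻¹.
Energy required: 1.763×10⁻⁴ × 4.601×10⁵ = 81.12 J.
Time: 81.12 J / 0.0142 W = 5700 s.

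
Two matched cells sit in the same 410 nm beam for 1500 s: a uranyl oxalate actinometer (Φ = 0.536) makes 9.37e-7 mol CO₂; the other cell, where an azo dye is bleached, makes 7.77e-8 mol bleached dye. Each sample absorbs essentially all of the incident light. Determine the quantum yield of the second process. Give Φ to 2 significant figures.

Photons absorbed by the actinometer: 9.37e-7 / 0.536 = 1.748e-6 mol.
Φ(unknown) = 7.77e-8 / 1.748e-6 = 0.044.

Φ = 0.044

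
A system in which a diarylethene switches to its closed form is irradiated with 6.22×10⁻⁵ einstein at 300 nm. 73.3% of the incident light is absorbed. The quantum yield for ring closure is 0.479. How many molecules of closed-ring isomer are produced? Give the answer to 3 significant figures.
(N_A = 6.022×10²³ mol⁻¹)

1.32×10¹⁹ molecules

Photons absorbed: 0.733 × 6.22×10⁻⁵ = 4.559×10⁻⁵ mol.
Product: Φ × n_abs = 0.479 × 4.559×10⁻⁵ = 2.184×10⁻⁵ mol.
As a count: 2.184×10⁻⁵ × 6.022×10²³ = 1.32×10¹⁹.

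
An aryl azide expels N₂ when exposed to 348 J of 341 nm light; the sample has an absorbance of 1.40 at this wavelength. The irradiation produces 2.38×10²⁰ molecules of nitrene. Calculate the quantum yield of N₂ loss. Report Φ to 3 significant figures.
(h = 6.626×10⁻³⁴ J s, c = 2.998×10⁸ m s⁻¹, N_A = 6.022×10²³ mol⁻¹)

Φ = 0.415

Product: 2.38×10²⁰ / 6.022×10²³ = 3.952×10⁻⁴ mol.
Photon energy at 341 nm: hc/λ = (6.626×10⁻³⁴)(2.998×10⁸)/(341×10⁻⁹) = 5.825×10⁻¹⁹ J.
Photons incident: 348 / 5.825×10⁻¹⁹ = 5.974×10²⁰, i.e. 5.974×10²⁰/6.022×10²³ = 9.920×10⁻⁴ mol.
Fraction absorbed: 1 − 10^(−1.40) = 0.9602.
Photons absorbed: 0.9602 × 9.920×10⁻⁴ = 9.525×10⁻⁴ mol.
Φ = 3.952×10⁻⁴ mol / 9.525×10⁻⁴ mol photons = 0.415.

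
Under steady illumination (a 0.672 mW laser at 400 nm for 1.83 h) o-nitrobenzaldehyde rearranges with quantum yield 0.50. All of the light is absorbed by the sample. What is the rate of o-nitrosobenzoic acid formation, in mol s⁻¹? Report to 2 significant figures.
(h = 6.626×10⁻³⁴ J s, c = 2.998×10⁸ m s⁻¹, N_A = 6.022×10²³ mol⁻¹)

1.1×10⁻⁹ mol s⁻¹

Photon energy at 400 nm: hc/λ = (6.626×10⁻³⁴)(2.998×10⁸)/(400×10⁻⁹) = 4.966×10⁻¹⁹ J.
Energy delivered: (0.672 mW)(6588 s) = 4.427 J.
Photons incident: 4.427 / 4.966×10⁻¹⁹ = 8.915×10¹⁸, i.e. 8.915×10¹⁸/6.022×10²³ = 1.480×10⁻⁵ mol.
Product formed: 0.50 × 1.480×10⁻⁵ = 7.400×10⁻⁶ mol.
Rate: 7.400×10⁻⁶ / 6588 s = 1.1×10⁻⁹ mol s⁻¹.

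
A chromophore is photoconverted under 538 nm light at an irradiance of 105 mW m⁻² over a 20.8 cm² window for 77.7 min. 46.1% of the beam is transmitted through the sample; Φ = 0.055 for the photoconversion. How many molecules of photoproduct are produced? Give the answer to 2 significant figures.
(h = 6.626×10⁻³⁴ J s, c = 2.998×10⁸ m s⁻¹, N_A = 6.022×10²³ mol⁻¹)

Photon energy at 538 nm: hc/λ = (6.626×10⁻³⁴)(2.998×10⁸)/(538×10⁻⁹) = 3.692×10⁻¹⁹ J.
Energy delivered: (105 mW m⁻²)(20.8×10⁻⁴ m²)(4662 s) = 1.018 J.
Photons incident: 1.018 / 3.692×10⁻¹⁹ = 2.757×10¹⁸, i.e. 2.757×10¹⁸/6.022×10²³ = 4.578×10⁻⁶ mol.
Fraction absorbed: 1 − 46.1/100 = 0.5390.
Photons absorbed: 0.5390 × 4.578×10⁻⁶ = 2.468×10⁻⁶ mol.
Product: Φ × n_abs = 0.055 × 2.468×10⁻⁶ = 1.357×10⁻⁷ mol.
As a count: 1.357×10⁻⁷ × 6.022×10²³ = 8.2×10¹⁶.

8.2×10¹⁶ molecules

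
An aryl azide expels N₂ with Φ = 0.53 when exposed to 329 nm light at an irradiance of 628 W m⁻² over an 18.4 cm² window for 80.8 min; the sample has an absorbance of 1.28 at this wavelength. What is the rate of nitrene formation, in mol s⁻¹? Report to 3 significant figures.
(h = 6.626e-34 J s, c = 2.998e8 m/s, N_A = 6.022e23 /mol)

1.60e-6 mol s⁻¹

Photon energy at 329 nm: hc/λ = (6.626e-34)(2.998e8)/(329e-9) = 6.038e-19 J.
Energy delivered: (628 W m⁻²)(18.4e-4 m²)(4848 s) = 5602 J.
Photons incident: 5602 / 6.038e-19 = 9.278e21, i.e. 9.278e21/6.022e23 = 0.01541 mol.
Fraction absorbed: 1 − 10^(−1.28) = 0.9475.
Photons absorbed: 0.9475 × 0.01541 = 0.01460 mol.
Product formed: 0.53 × 0.01460 = 0.007738 mol.
Rate: 0.007738 / 4848 s = 1.60e-6 mol s⁻¹.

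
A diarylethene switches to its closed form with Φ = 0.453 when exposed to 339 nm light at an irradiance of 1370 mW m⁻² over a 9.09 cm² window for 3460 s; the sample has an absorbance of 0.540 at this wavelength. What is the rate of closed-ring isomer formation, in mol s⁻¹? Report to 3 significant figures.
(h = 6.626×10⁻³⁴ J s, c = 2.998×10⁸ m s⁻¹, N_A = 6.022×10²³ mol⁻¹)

1.14×10⁻⁹ mol s⁻¹

Photon energy at 339 nm: hc/λ = (6.626×10⁻³⁴)(2.998×10⁸)/(339×10⁻⁹) = 5.860×10⁻¹⁹ J.
Energy delivered: (1370 mW m⁻²)(9.09×10⁻⁴ m²)(3460 s) = 4.309 J.
Photons incident: 4.309 / 5.860×10⁻¹⁹ = 7.353×10¹⁸, i.e. 7.353×10¹⁸/6.022×10²³ = 1.221×10⁻⁵ mol.
Fraction absorbed: 1 − 10^(−0.540) = 0.7116.
Photons absorbed: 0.7116 × 1.221×10⁻⁵ = 8.689×10⁻⁶ mol.
Product formed: 0.453 × 8.689×10⁻⁶ = 3.936×10⁻⁶ mol.
Rate: 3.936×10⁻⁶ / 3460 s = 1.14×10⁻⁹ mol s⁻¹.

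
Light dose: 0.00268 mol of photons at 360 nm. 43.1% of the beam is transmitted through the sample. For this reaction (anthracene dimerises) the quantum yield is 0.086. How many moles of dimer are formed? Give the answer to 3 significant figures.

1.31e-4 mol

Fraction absorbed: 1 − 43.1/100 = 0.5690.
Photons absorbed: 0.5690 × 0.00268 = 0.001525 mol.
Product: Φ × n_abs = 0.086 × 0.001525 = 1.312e-4 mol.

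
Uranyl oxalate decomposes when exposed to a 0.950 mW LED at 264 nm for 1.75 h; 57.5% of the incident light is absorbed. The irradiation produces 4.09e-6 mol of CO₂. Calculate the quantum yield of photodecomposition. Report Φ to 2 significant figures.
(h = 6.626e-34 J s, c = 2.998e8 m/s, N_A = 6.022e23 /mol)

Φ = 0.54

Photon energy at 264 nm: hc/λ = (6.626e-34)(2.998e8)/(264e-9) = 7.525e-19 J.
Energy delivered: (0.950 mW)(6300 s) = 5.985 J.
Photons incident: 5.985 / 7.525e-19 = 7.953e18, i.e. 7.953e18/6.022e23 = 1.321e-5 mol.
Photons absorbed: 0.575 × 1.321e-5 = 7.596e-6 mol.
Φ = 4.09e-6 mol / 7.596e-6 mol photons = 0.54.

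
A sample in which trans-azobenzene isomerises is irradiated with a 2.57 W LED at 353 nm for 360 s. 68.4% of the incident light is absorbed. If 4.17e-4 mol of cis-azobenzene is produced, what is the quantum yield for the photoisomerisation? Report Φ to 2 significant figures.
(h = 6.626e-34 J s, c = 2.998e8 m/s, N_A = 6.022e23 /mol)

Photon energy at 353 nm: hc/λ = (6.626e-34)(2.998e8)/(353e-9) = 5.627e-19 J.
Energy delivered: (2.57 W)(360 s) = 925.2 J.
Photons incident: 925.2 / 5.627e-19 = 1.644e21, i.e. 1.644e21/6.022e23 = 0.002730 mol.
Photons absorbed: 0.684 × 0.002730 = 0.001867 mol.
Φ = 4.17e-4 mol / 0.001867 mol photons = 0.22.

Φ = 0.22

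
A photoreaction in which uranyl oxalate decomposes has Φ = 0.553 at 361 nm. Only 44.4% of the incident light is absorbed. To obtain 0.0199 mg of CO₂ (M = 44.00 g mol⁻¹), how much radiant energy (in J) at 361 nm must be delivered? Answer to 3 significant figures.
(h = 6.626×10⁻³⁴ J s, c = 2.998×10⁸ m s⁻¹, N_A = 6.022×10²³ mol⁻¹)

0.610 J

Product: 0.0199 mg / 44.00 g mol⁻¹ = 4.523×10⁻⁷ mol.
Photons that must be absorbed: 4.523×10⁻⁷ / 0.553 = 8.179×10⁻⁷ mol.
Incident photons needed: 8.179×10⁻⁷ / 0.444 = 1.842×10⁻⁶ mol.
Photon energy: hc/λ = 5.503×10⁻¹⁹ J; per mole, 3.314×10⁵ J mol⁻¹.
Energy required: 1.842×10⁻⁶ × 3.314×10⁵ = 0.610 J.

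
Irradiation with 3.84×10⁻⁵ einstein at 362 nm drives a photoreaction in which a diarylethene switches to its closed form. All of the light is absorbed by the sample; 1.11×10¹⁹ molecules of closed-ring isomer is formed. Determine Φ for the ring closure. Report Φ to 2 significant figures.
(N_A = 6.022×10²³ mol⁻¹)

Product: 1.11×10¹⁹ / 6.022×10²³ = 1.843×10⁻⁵ mol.
Φ = 1.843×10⁻⁵ mol / 3.84×10⁻⁵ mol photons = 0.48.

Φ = 0.48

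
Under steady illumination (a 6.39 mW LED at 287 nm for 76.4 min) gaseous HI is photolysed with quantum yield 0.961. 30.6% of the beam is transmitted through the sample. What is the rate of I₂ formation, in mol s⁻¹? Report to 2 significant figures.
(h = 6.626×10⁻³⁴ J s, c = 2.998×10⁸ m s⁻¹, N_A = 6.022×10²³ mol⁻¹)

1.0×10⁻⁸ mol s⁻¹

Photon energy at 287 nm: hc/λ = (6.626×10⁻³⁴)(2.998×10⁸)/(287×10⁻⁹) = 6.922×10⁻¹⁹ J.
Energy delivered: (6.39 mW)(4584 s) = 29.29 J.
Photons incident: 29.29 / 6.922×10⁻¹⁹ = 4.231×10¹⁹, i.e. 4.231×10¹⁹/6.022×10²³ = 7.026×10⁻⁵ mol.
Fraction absorbed: 1 − 30.6/100 = 0.6940.
Photons absorbed: 0.6940 × 7.026×10⁻⁵ = 4.876×10⁻⁵ mol.
Product formed: 0.961 × 4.876×10⁻⁵ = 4.686×10⁻⁵ mol.
Rate: 4.686×10⁻⁵ / 4584 s = 1.0×10⁻⁸ mol s⁻¹.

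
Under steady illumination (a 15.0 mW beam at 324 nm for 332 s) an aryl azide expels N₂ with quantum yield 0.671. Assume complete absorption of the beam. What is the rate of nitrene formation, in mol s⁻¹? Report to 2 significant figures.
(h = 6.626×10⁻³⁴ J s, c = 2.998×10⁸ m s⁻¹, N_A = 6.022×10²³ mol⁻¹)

Photon energy at 324 nm: hc/λ = (6.626×10⁻³⁴)(2.998×10⁸)/(324×10⁻⁹) = 6.131×10⁻¹⁹ J.
Energy delivered: (15.0 mW)(332 s) = 4.980 J.
Photons incident: 4.980 / 6.131×10⁻¹⁹ = 8.123×10¹⁸, i.e. 8.123×10¹⁸/6.022×10²³ = 1.349×10⁻⁵ mol.
Product formed: 0.671 × 1.349×10⁻⁵ = 9.052×10⁻⁶ mol.
Rate: 9.052×10⁻⁶ / 332 s = 2.7×10⁻⁸ mol s⁻¹.

2.7×10⁻⁸ mol s⁻¹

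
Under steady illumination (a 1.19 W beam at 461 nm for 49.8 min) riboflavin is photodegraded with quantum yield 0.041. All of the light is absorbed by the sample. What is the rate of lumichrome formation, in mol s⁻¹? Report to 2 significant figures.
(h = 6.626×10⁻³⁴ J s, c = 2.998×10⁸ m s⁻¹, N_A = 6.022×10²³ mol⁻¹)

1.9×10⁻⁷ mol s⁻¹

Photon energy at 461 nm: hc/λ = (6.626×10⁻³⁴)(2.998×10⁸)/(461×10⁻⁹) = 4.309×10⁻¹⁹ J.
Energy delivered: (1.19 W)(2988 s) = 3556 J.
Photons incident: 3556 / 4.309×10⁻¹⁹ = 8.252×10²¹, i.e. 8.252×10²¹/6.022×10²³ = 0.01370 mol.
Product formed: 0.041 × 0.01370 = 5.617×10⁻⁴ mol.
Rate: 5.617×10⁻⁴ / 2988 s = 1.9×10⁻⁷ mol s⁻¹.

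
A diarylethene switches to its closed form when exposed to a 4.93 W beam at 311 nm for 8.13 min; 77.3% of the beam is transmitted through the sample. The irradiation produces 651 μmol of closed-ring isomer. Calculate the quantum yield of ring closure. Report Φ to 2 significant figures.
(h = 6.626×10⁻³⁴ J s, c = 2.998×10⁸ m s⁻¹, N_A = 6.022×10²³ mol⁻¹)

Product: 651 μmol = 6.51×10⁻⁴ mol.
Photon energy at 311 nm: hc/λ = (6.626×10⁻³⁴)(2.998×10⁸)/(311×10⁻⁹) = 6.387×10⁻¹⁹ J.
Energy delivered: (4.93 W)(487.8 s) = 2405 J.
Photons incident: 2405 / 6.387×10⁻¹⁹ = 3.765×10²¹, i.e. 3.765×10²¹/6.022×10²³ = 0.006252 mol.
Fraction absorbed: 1 − 77.3/100 = 0.2270.
Photons absorbed: 0.2270 × 0.006252 = 0.001419 mol.
Φ = 6.51×10⁻⁴ mol / 0.001419 mol photons = 0.46.

Φ = 0.46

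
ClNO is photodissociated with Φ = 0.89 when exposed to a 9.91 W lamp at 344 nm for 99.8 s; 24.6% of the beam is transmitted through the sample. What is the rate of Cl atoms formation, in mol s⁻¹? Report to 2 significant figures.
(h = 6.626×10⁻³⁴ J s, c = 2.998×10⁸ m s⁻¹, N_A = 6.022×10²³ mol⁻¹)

1.9×10⁻⁵ mol s⁻¹

Photon energy at 344 nm: hc/λ = (6.626×10⁻³⁴)(2.998×10⁸)/(344×10⁻⁹) = 5.775×10⁻¹⁹ J.
Energy delivered: (9.91 W)(99.8 s) = 989.0 J.
Photons incident: 989.0 / 5.775×10⁻¹⁹ = 1.713×10²¹, i.e. 1.713×10²¹/6.022×10²³ = 0.002845 mol.
Fraction absorbed: 1 − 24.6/100 = 0.7540.
Photons absorbed: 0.7540 × 0.002845 = 0.002145 mol.
Product formed: 0.89 × 0.002145 = 0.001909 mol.
Rate: 0.001909 / 99.8 s = 1.9×10⁻⁵ mol s⁻¹.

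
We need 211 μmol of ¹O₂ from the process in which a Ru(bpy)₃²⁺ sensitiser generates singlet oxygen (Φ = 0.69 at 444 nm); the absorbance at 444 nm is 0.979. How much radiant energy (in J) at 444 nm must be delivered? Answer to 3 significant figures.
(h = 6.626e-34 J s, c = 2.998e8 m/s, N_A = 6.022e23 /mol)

92.1 J

Product: 211 μmol = 2.11e-4 mol.
Photons that must be absorbed: 2.11e-4 / 0.69 = 3.058e-4 mol.
Fraction absorbed: 1 − 10^(−0.979) = 0.8950.
Incident photons needed: 3.058e-4 / 0.8950 = 3.417e-4 mol.
Photon energy: hc/λ = 4.474e-19 J; per mole, 2.694e5 J mol⁻¹.
Energy required: 3.417e-4 × 2.694e5 = 92.1 J.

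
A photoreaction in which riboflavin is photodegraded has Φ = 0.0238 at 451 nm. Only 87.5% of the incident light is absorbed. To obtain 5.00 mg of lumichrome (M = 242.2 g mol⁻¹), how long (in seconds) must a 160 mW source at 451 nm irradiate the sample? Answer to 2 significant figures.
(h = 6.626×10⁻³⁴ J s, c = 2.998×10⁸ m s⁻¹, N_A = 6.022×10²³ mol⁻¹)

Product: 5.00 mg / 242.2 g mol⁻¹ = 2.064×10⁻⁵ mol.
Photons that must be absorbed: 2.064×10⁻⁵ / 0.0238 = 8.672×10⁻⁴ mol.
Incident photons needed: 8.672×10⁻⁴ / 0.875 = 9.911×10⁻⁴ mol.
Photon energy: hc/λ = 4.405×10⁻¹⁹ J; per mole, 2.653×10⁵ J mol⁻¹.
Energy required: 9.911×10⁻⁴ × 2.653×10⁵ = 262.9 J.
Time: 262.9 J / 0.16 W = 1600 s.

t ≈ 1600 s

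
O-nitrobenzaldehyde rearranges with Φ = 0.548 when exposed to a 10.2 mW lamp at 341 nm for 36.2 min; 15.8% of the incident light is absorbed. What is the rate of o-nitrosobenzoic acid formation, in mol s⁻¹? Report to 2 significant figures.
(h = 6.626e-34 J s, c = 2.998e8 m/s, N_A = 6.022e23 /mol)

Photon energy at 341 nm: hc/λ = (6.626e-34)(2.998e8)/(341e-9) = 5.825e-19 J.
Energy delivered: (10.2 mW)(2172 s) = 22.15 J.
Photons incident: 22.15 / 5.825e-19 = 3.803e19, i.e. 3.803e19/6.022e23 = 6.315e-5 mol.
Photons absorbed: 0.158 × 6.315e-5 = 9.978e-6 mol.
Product formed: 0.548 × 9.978e-6 = 5.468e-6 mol.
Rate: 5.468e-6 / 2172 s = 2.5e-9 mol s⁻¹.

2.5e-9 mol s⁻¹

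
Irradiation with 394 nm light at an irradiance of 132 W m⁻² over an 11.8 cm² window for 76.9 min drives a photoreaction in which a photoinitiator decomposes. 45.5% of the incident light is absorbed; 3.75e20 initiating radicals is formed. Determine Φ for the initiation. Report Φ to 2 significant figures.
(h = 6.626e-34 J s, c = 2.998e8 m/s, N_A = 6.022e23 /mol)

Φ = 0.58

Product: 3.75e20 / 6.022e23 = 6.227e-4 mol.
Photon energy at 394 nm: hc/λ = (6.626e-34)(2.998e8)/(394e-9) = 5.042e-19 J.
Energy delivered: (132 W m⁻²)(11.8e-4 m²)(4614 s) = 718.7 J.
Photons incident: 718.7 / 5.042e-19 = 1.425e21, i.e. 1.425e21/6.022e23 = 0.002366 mol.
Photons absorbed: 0.455 × 0.002366 = 0.001077 mol.
Φ = 6.227e-4 mol / 0.001077 mol photons = 0.58.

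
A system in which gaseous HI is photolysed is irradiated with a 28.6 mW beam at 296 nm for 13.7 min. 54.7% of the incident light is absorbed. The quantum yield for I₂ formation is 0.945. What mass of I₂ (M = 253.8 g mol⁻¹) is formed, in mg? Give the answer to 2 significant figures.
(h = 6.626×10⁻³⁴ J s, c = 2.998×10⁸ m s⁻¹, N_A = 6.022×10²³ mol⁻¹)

7.6 mg

Photon energy at 296 nm: hc/λ = (6.626×10⁻³⁴)(2.998×10⁸)/(296×10⁻⁹) = 6.711×10⁻¹⁹ J.
Energy delivered: (28.6 mW)(822 s) = 23.51 J.
Photons incident: 23.51 / 6.711×10⁻¹⁹ = 3.503×10¹⁹, i.e. 3.503×10¹⁹/6.022×10²³ = 5.817×10⁻⁵ mol.
Photons absorbed: 0.547 × 5.817×10⁻⁵ = 3.182×10⁻⁵ mol.
Product: Φ × n_abs = 0.945 × 3.182×10⁻⁵ = 3.007×10⁻⁵ mol.
Mass: 3.007×10⁻⁵ × 253.8 = 0.007632 g = 7.6 mg.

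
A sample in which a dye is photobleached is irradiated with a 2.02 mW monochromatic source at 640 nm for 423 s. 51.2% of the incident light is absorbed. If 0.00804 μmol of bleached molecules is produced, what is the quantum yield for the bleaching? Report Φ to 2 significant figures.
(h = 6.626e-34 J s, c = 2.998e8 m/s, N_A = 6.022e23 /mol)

Product: 0.00804 μmol = 8.04e-9 mol.
Photon energy at 640 nm: hc/λ = (6.626e-34)(2.998e8)/(640e-9) = 3.104e-19 J.
Energy delivered: (2.02 mW)(423 s) = 0.8545 J.
Photons incident: 0.8545 / 3.104e-19 = 2.753e18, i.e. 2.753e18/6.022e23 = 4.572e-6 mol.
Photons absorbed: 0.512 × 4.572e-6 = 2.341e-6 mol.
Φ = 8.04e-9 mol / 2.341e-6 mol photons = 0.0034.

Φ = 0.0034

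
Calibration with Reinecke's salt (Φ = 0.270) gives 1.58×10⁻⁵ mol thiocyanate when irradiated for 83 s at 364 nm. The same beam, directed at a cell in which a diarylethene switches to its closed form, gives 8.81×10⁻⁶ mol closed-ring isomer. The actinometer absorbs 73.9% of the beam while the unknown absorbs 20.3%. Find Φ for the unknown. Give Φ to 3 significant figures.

Φ = 0.548

Photons absorbed by the actinometer: 1.58×10⁻⁵ / 0.270 = 5.852×10⁻⁵ mol.
Incident flux: 5.852×10⁻⁵ / 0.739 = 7.919×10⁻⁵ einstein.
Absorbed by unknown: 0.203 × 7.919×10⁻⁵ = 1.608×10⁻⁵ mol.
Φ(unknown) = 8.81×10⁻⁶ / 1.608×10⁻⁵ = 0.548.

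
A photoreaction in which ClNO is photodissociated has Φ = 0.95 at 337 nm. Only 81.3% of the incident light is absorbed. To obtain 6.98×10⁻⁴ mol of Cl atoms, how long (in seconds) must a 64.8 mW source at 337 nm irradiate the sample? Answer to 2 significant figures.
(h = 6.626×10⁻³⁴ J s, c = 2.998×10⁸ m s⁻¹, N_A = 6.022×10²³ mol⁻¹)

Photons that must be absorbed: 6.98×10⁻⁴ / 0.95 = 7.347×10⁻⁴ mol.
Incident photons needed: 7.347×10⁻⁴ / 0.813 = 9.037×10⁻⁴ mol.
Photon energy: hc/λ = 5.895×10⁻¹⁹ J; per mole, 3.550×10⁵ J mol⁻¹.
Energy required: 9.037×10⁻⁴ × 3.550×10⁵ = 320.8 J.
Time: 320.8 J / 0.0648 W = 5000 s.

t ≈ 5000 s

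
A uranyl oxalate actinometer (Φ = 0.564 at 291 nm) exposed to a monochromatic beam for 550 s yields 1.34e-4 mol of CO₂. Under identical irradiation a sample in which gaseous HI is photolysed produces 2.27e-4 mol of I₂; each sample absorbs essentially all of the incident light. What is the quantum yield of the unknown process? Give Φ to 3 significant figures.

Photons absorbed by the actinometer: 1.34e-4 / 0.564 = 2.376e-4 mol.
Φ(unknown) = 2.27e-4 / 2.376e-4 = 0.955.

Φ = 0.955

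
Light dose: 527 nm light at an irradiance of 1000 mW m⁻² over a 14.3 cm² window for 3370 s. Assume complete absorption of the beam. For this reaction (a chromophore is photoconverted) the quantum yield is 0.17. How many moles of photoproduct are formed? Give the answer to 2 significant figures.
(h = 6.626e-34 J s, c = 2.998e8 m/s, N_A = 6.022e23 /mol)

Photon energy at 527 nm: hc/λ = (6.626e-34)(2.998e8)/(527e-9) = 3.769e-19 J.
Energy delivered: (1000 mW m⁻²)(14.3e-4 m²)(3370 s) = 4.819 J.
Photons incident: 4.819 / 3.769e-19 = 1.279e19, i.e. 1.279e19/6.022e23 = 2.124e-5 mol.
Product: Φ × n_abs = 0.17 × 2.124e-5 = 3.611e-6 mol.

3.6e-6 mol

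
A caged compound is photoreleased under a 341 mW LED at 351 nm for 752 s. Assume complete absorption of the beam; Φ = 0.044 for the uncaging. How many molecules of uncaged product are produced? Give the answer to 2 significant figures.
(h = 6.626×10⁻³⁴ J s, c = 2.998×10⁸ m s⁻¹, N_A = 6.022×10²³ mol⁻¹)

Photon energy at 351 nm: hc/λ = (6.626×10⁻³⁴)(2.998×10⁸)/(351×10⁻⁹) = 5.659×10⁻¹⁹ J.
Energy delivered: (341 mW)(752 s) = 256.4 J.
Photons incident: 256.4 / 5.659×10⁻¹⁹ = 4.531×10²⁰, i.e. 4.531×10²⁰/6.022×10²³ = 7.524×10⁻⁴ mol.
Product: Φ × n_abs = 0.044 × 7.524×10⁻⁴ = 3.311×10⁻⁵ mol.
As a count: 3.311×10⁻⁵ × 6.022×10²³ = 2.0×10¹⁹.

2.0×10¹⁹ molecules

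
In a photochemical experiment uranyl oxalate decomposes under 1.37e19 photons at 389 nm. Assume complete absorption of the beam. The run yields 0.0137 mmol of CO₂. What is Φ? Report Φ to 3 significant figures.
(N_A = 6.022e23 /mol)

Φ = 0.602

Product: 0.0137 mmol = 1.37e-5 mol.
Moles of photons: 1.37e19 / 6.022e23 = 2.275e-5 mol.
Φ = 1.37e-5 mol / 2.275e-5 mol photons = 0.602.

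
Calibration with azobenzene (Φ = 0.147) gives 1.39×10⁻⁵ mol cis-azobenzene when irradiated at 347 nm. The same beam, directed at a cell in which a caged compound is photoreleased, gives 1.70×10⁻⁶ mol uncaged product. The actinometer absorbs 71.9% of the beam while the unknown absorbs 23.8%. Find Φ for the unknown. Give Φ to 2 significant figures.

Φ = 0.054

Photons absorbed by the actinometer: 1.39×10⁻⁵ / 0.147 = 9.456×10⁻⁵ mol.
Incident flux: 9.456×10⁻⁵ / 0.719 = 1.315×10⁻⁴ einstein.
Absorbed by unknown: 0.238 × 1.315×10⁻⁴ = 3.130×10⁻⁵ mol.
Φ(unknown) = 1.70×10⁻⁶ / 3.130×10⁻⁵ = 0.054.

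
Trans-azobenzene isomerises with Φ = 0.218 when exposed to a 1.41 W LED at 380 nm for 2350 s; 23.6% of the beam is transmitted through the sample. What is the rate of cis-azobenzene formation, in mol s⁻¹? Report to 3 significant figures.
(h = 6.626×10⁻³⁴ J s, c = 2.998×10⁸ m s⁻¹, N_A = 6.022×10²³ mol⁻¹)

7.46×10⁻⁷ mol s⁻¹

Photon energy at 380 nm: hc/λ = (6.626×10⁻³⁴)(2.998×10⁸)/(380×10⁻⁹) = 5.228×10⁻¹⁹ J.
Energy delivered: (1.41 W)(2350 s) = 3314 J.
Photons incident: 3314 / 5.228×10⁻¹⁹ = 6.339×10²¹, i.e. 6.339×10²¹/6.022×10²³ = 0.01053 mol.
Fraction absorbed: 1 − 23.6/100 = 0.7640.
Photons absorbed: 0.7640 × 0.01053 = 0.008045 mol.
Product formed: 0.218 × 0.008045 = 0.001754 mol.
Rate: 0.001754 / 2350 s = 7.46×10⁻⁷ mol s⁻¹.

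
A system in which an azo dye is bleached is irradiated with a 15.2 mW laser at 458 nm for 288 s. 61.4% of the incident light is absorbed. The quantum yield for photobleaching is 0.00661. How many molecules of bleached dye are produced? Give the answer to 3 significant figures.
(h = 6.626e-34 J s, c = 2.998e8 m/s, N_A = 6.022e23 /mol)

4.10e16 molecules

Photon energy at 458 nm: hc/λ = (6.626e-34)(2.998e8)/(458e-9) = 4.337e-19 J.
Energy delivered: (15.2 mW)(288 s) = 4.378 J.
Photons incident: 4.378 / 4.337e-19 = 1.009e19, i.e. 1.009e19/6.022e23 = 1.676e-5 mol.
Photons absorbed: 0.614 × 1.676e-5 = 1.029e-5 mol.
Product: Φ × n_abs = 0.00661 × 1.029e-5 = 6.802e-8 mol.
As a count: 6.802e-8 × 6.022e23 = 4.10e16.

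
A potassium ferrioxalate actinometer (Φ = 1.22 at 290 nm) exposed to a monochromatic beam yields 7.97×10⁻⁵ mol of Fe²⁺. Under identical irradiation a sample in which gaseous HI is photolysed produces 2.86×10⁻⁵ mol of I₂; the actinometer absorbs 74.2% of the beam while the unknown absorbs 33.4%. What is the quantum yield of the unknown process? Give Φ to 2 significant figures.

Φ = 0.97

Photons absorbed by the actinometer: 7.97×10⁻⁵ / 1.22 = 6.533×10⁻⁵ mol.
Incident flux: 6.533×10⁻⁵ / 0.742 = 8.805×10⁻⁵ einstein.
Absorbed by unknown: 0.334 × 8.805×10⁻⁵ = 2.941×10⁻⁵ mol.
Φ(unknown) = 2.86×10⁻⁵ / 2.941×10⁻⁵ = 0.97.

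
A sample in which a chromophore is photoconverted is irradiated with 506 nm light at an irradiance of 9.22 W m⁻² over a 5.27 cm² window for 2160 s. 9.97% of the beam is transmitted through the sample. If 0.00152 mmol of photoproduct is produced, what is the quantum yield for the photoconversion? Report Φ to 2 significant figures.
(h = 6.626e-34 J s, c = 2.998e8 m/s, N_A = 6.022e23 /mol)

Product: 0.00152 mmol = 1.52e-6 mol.
Photon energy at 506 nm: hc/λ = (6.626e-34)(2.998e8)/(506e-9) = 3.926e-19 J.
Energy delivered: (9.22 W m⁻²)(5.27e-4 m²)(2160 s) = 10.50 J.
Photons incident: 10.50 / 3.926e-19 = 2.674e19, i.e. 2.674e19/6.022e23 = 4.440e-5 mol.
Fraction absorbed: 1 − 9.97/100 = 0.9003.
Photons absorbed: 0.9003 × 4.440e-5 = 3.997e-5 mol.
Φ = 1.52e-6 mol / 3.997e-5 mol photons = 0.038.

Φ = 0.038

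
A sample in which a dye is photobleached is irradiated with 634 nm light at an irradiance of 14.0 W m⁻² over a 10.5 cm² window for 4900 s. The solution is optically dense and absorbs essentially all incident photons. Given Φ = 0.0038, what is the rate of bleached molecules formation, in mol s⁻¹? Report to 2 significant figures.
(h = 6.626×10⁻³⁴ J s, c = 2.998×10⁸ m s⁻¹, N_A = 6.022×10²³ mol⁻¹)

Photon energy at 634 nm: hc/λ = (6.626×10⁻³⁴)(2.998×10⁸)/(634×10⁻⁹) = 3.133×10⁻¹⁹ J.
Energy delivered: (14.0 W m⁻²)(10.5×10⁻⁴ m²)(4900 s) = 72.03 J.
Photons incident: 72.03 / 3.133×10⁻¹⁹ = 2.299×10²⁰, i.e. 2.299×10²⁰/6.022×10²³ = 3.818×10⁻⁴ mol.
Product formed: 0.0038 × 3.818×10⁻⁴ = 1.451×10⁻⁶ mol.
Rate: 1.451×10⁻⁶ / 4900 s = 3.0×10⁻¹⁰ mol s⁻¹.

3.0×10⁻¹⁰ mol s⁻¹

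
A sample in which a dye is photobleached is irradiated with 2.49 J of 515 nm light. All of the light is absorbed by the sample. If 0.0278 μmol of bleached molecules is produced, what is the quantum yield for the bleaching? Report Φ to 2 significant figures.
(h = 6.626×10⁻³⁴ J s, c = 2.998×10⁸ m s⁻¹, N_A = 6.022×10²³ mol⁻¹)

Product: 0.0278 μmol = 2.78×10⁻⁸ mol.
Photon energy at 515 nm: hc/λ = (6.626×10⁻³⁴)(2.998×10⁸)/(515×10⁻⁹) = 3.857×10⁻¹⁹ J.
Photons incident: 2.49 / 3.857×10⁻¹⁹ = 6.456×10¹⁸, i.e. 6.456×10¹⁸/6.022×10²³ = 1.072×10⁻⁵ mol.
Φ = 2.78×10⁻⁸ mol / 1.072×10⁻⁵ mol photons = 0.0026.

Φ = 0.0026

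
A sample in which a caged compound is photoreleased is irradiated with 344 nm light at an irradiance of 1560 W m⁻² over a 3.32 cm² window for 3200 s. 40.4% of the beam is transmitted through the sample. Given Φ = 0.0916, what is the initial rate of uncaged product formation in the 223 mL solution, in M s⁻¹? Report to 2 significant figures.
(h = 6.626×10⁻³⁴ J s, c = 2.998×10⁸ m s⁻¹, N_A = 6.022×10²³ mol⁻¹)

Photon energy at 344 nm: hc/λ = (6.626×10⁻³⁴)(2.998×10⁸)/(344×10⁻⁹) = 5.775×10⁻¹⁹ J.
Energy delivered: (1560 W m⁻²)(3.32×10⁻⁴ m²)(3200 s) = 1657 J.
Photons incident: 1657 / 5.775×10⁻¹⁹ = 2.869×10²¹, i.e. 2.869×10²¹/6.022×10²³ = 0.004764 mol.
Fraction absorbed: 1 − 40.4/100 = 0.5960.
Photons absorbed: 0.5960 × 0.004764 = 0.002839 mol.
Product formed: 0.0916 × 0.002839 = 2.601×10⁻⁴ mol.
Rate: 2.601×10⁻⁴ mol / (3200 s × 0.223 L) = 3.6×10⁻⁷ M s⁻¹.

3.6×10⁻⁷ M s⁻¹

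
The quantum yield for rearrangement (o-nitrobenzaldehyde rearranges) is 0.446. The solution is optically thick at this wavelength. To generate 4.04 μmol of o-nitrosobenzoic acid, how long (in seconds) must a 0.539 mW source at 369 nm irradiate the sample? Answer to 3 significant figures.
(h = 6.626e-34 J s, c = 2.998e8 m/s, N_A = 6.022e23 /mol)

t ≈ 5450 s

Product: 4.04 μmol = 4.04e-6 mol.
Photons that must be absorbed: 4.04e-6 / 0.446 = 9.058e-6 mol.
Photon energy: hc/λ = 5.383e-19 J; per mole, 3.242e5 J mol⁻¹.
Energy required: 9.058e-6 × 3.242e5 = 2.937 J.
Time: 2.937 J / 0.000539 W = 5450 s.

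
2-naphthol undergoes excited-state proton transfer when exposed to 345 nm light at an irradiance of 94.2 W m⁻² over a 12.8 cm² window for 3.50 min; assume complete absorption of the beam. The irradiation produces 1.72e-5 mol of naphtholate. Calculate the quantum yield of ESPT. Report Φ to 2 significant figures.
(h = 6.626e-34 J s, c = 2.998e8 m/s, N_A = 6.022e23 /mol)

Photon energy at 345 nm: hc/λ = (6.626e-34)(2.998e8)/(345e-9) = 5.758e-19 J.
Energy delivered: (94.2 W m⁻²)(12.8e-4 m²)(210 s) = 25.32 J.
Photons incident: 25.32 / 5.758e-19 = 4.397e19, i.e. 4.397e19/6.022e23 = 7.302e-5 mol.
Φ = 1.72e-5 mol / 7.302e-5 mol photons = 0.24.

Φ = 0.24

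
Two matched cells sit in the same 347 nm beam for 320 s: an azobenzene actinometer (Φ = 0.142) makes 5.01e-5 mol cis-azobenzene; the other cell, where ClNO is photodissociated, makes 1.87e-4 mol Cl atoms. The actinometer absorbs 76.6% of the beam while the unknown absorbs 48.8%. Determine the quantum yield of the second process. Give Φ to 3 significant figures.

Φ = 0.832

Photons absorbed by the actinometer: 5.01e-5 / 0.142 = 3.528e-4 mol.
Incident flux: 3.528e-4 / 0.766 = 4.606e-4 einstein.
Absorbed by unknown: 0.488 × 4.606e-4 = 2.248e-4 mol.
Φ(unknown) = 1.87e-4 / 2.248e-4 = 0.832.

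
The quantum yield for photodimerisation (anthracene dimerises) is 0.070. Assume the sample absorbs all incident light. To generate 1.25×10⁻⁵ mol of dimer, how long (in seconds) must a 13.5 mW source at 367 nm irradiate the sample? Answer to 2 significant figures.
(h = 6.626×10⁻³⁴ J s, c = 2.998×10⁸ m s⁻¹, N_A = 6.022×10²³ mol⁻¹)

t ≈ 4300 s

Photons that must be absorbed: 1.25×10⁻⁵ / 0.070 = 1.786×10⁻⁴ mol.
Photon energy: hc/λ = 5.413×10⁻¹⁹ J; per mole, 3.260×10⁵ J mol⁻¹.
Energy required: 1.786×10⁻⁴ × 3.260×10⁵ = 58.22 J.
Time: 58.22 J / 0.0135 W = 4300 s.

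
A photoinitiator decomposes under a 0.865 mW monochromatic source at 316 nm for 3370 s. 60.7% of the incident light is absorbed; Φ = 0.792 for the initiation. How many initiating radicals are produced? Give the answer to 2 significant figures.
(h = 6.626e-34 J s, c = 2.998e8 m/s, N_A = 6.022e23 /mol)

2.2e18 initiating radicals

Photon energy at 316 nm: hc/λ = (6.626e-34)(2.998e8)/(316e-9) = 6.286e-19 J.
Energy delivered: (0.865 mW)(3370 s) = 2.915 J.
Photons incident: 2.915 / 6.286e-19 = 4.637e18, i.e. 4.637e18/6.022e23 = 7.700e-6 mol.
Photons absorbed: 0.607 × 7.700e-6 = 4.674e-6 mol.
Product: Φ × n_abs = 0.792 × 4.674e-6 = 3.702e-6 mol.
As a count: 3.702e-6 × 6.022e23 = 2.2e18.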